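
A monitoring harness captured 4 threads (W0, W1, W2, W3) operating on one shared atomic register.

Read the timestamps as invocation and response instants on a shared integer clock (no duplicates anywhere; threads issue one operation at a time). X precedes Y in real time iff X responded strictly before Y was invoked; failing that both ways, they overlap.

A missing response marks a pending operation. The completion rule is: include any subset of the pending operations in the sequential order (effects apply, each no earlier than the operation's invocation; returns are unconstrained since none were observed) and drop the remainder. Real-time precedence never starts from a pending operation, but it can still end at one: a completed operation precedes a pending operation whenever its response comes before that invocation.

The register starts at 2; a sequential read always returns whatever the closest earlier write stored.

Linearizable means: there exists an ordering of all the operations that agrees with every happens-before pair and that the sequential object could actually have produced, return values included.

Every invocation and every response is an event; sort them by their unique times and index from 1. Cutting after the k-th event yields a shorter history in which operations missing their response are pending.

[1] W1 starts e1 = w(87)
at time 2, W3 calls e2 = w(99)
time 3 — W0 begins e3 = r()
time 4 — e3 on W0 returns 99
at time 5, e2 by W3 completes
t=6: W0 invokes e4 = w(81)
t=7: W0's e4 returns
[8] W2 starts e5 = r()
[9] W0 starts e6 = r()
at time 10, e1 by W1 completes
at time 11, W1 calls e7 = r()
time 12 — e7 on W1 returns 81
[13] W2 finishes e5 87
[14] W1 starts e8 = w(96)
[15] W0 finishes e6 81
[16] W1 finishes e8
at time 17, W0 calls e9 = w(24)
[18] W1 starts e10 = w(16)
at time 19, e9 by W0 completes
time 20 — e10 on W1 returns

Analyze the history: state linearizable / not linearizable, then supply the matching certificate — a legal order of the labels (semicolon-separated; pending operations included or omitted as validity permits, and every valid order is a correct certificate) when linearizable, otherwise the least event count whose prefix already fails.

the violation lands at event 13, e5's response at time 13: events 1..12 linearize, events 1..13 do not
checked exhaustively: 18 real-time-consistent orders of 6 completed operations, zero legal atomic register replays
no completion choice of the 1 pending operation (e6) rescues it — every subset was tried
one such order, e1, e2, e3, e4, e5, e7 (pending dropped), breaks at step 5 where e5 r() → 87 is illegal
one such order, e1, e2, e3, e4, e7, e5 (pending dropped), breaks at step 6 where e5 r() → 87 is illegal

not linearizable — minimal violating prefix: 13 events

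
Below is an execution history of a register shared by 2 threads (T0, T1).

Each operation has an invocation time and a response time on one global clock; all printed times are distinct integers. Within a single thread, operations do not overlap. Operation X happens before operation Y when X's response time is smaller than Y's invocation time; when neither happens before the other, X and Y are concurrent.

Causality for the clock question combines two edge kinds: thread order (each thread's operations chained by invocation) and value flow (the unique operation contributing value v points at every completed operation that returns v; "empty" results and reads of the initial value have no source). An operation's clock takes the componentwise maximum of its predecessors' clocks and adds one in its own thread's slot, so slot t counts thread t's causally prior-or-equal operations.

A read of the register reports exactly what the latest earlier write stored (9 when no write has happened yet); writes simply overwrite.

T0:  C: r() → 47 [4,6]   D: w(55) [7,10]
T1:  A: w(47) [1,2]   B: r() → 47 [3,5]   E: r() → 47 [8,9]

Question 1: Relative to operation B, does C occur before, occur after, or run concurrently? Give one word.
C spans [4,6], B spans [3,5]
the intervals overlap in both directions

concurrent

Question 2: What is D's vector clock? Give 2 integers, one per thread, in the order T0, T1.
no predecessors for A (invoked 1): T1 increments from zero → (0, 1)
merge at B (invoked 3): VC(A)=(0, 1), own-thread bump on T1 → (0, 2)
merge at C (invoked 4): VC(A)=(0, 1), own-thread bump on T0 → (1, 1)
merge at E (invoked 8): VC(A)=(0, 1), VC(B)=(0, 2), own-thread bump on T1 → (0, 3)
merge at D (invoked 7): VC(C)=(1, 1), own-thread bump on T0 → (2, 1)
target: VC(D) = (2, 1)

(2, 1)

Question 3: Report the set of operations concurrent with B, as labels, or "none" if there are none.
concurrent with B ([3,5]): every op whose interval crosses 3..5
A [1,2]: before
C [4,6]: concurrent
D [7,10]: after
E [8,9]: after

C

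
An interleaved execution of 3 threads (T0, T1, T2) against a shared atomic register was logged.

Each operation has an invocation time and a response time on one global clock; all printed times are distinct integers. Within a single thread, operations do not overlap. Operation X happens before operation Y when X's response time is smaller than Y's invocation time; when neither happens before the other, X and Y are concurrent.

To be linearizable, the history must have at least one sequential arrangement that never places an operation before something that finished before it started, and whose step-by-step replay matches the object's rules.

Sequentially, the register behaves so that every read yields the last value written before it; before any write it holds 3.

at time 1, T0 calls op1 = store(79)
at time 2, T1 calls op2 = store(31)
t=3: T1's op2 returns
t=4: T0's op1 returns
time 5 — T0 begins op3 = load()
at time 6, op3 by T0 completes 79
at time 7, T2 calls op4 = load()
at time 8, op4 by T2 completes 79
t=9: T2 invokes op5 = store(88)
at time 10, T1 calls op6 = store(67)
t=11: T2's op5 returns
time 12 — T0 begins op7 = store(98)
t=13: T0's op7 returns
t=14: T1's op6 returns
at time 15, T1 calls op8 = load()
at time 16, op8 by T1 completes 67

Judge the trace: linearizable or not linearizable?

linearizable

one valid linearization: op2, op1, op3, op4, op5, op7, op6, op8
after step 1 (op2 store(31)): value 31
after step 2 (op1 store(79)): value 79
after step 3 (op3 load() → 79): value 79
after step 4 (op4 load() → 79): value 79
after step 5 (op5 store(88)): value 88
after step 6 (op7 store(98)): value 98
after step 7 (op6 store(67)): value 67
after step 8 (op8 load() → 67): value 67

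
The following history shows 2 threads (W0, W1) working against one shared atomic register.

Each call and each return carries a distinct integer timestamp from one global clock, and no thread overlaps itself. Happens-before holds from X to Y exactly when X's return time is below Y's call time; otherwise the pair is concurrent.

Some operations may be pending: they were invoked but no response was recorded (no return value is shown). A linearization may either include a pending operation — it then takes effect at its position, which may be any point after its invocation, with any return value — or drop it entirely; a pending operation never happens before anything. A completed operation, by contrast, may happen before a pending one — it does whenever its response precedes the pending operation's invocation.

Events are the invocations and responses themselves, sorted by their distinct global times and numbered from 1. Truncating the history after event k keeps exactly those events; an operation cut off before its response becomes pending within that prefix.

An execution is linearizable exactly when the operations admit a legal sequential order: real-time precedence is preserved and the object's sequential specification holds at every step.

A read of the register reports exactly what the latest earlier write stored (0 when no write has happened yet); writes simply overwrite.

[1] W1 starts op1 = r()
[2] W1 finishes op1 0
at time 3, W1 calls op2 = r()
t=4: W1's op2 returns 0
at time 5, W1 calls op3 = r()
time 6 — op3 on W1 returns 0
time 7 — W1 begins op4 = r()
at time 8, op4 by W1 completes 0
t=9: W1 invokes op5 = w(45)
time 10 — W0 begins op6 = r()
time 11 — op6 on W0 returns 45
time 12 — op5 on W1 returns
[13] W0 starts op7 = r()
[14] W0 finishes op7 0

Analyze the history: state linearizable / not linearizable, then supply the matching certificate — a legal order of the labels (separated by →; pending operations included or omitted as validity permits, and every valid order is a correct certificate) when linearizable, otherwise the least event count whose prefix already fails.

cut after 13 events: linearizable; cut after 14 events (op7 responds, time 14): not linearizable
7 completed operations, 2 real-time-consistent orders — every atomic register replay fails
sample order op1, op2, op3, op4, op5, op6, op7 stalls at step 7 — op7 r() → 0 has no legal effect
sample order op1, op2, op3, op4, op6, op5, op7 stalls at step 5 — op6 r() → 45 has no legal effect

not linearizable — minimal violating prefix: 14 events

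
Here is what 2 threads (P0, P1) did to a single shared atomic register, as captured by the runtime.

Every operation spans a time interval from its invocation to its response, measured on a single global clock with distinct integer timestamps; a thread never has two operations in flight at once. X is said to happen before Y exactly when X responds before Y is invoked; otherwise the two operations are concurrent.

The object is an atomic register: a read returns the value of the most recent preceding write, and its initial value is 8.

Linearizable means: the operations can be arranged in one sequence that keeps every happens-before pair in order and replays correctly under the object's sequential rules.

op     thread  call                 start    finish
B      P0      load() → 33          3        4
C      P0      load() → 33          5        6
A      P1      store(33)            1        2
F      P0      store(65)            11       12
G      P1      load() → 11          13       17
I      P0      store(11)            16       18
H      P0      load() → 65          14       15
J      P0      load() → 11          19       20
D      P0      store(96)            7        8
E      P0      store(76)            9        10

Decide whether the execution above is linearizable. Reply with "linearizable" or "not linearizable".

a witness: A, B, C, D, E, F, H, I, G, J
1. A store(33), leaving value 33
2. B load() → 33, leaving value 33
3. C load() → 33, leaving value 33
4. D store(96), leaving value 96
5. E store(76), leaving value 76
6. F store(65), leaving value 65
7. H load() → 65, leaving value 65
8. I store(11), leaving value 11
9. G load() → 11, leaving value 11
10. J load() → 11, leaving value 11

linearizable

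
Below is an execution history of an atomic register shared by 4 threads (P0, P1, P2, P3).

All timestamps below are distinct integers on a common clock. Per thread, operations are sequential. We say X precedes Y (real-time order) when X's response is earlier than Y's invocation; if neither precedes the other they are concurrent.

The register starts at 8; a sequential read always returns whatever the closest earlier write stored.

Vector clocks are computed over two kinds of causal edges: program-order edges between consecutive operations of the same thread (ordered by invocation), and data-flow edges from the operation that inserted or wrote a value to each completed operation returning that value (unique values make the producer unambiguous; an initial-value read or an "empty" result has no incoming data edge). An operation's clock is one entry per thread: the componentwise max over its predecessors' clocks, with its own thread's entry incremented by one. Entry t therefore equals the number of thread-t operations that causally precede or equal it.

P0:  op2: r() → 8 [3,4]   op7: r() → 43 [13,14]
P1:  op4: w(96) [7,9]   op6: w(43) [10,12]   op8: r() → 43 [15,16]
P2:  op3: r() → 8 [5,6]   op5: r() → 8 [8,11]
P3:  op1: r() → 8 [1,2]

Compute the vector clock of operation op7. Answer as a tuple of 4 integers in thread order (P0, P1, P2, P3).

(2, 2, 0, 0)

root op op1, invoked 1: fresh clock plus P3's own tick → (0, 0, 0, 1)
root op op3, invoked 5: fresh clock plus P2's own tick → (0, 0, 1, 0)
root op op4, invoked 7: fresh clock plus P1's own tick → (0, 1, 0, 0)
root op op2, invoked 3: fresh clock plus P0's own tick → (1, 0, 0, 0)
invoked at 8, op5 merges VC(op3)=(0, 0, 1, 0) and bumps P2's slot → (0, 0, 2, 0)
invoked at 10, op6 merges VC(op4)=(0, 1, 0, 0) and bumps P1's slot → (0, 2, 0, 0)
invoked at 15, op8 merges VC(op6)=(0, 2, 0, 0) and bumps P1's slot → (0, 3, 0, 0)
invoked at 13, op7 merges VC(op2)=(1, 0, 0, 0), VC(op6)=(0, 2, 0, 0) and bumps P0's slot → (2, 2, 0, 0)
target: VC(op7) = (2, 2, 0, 0)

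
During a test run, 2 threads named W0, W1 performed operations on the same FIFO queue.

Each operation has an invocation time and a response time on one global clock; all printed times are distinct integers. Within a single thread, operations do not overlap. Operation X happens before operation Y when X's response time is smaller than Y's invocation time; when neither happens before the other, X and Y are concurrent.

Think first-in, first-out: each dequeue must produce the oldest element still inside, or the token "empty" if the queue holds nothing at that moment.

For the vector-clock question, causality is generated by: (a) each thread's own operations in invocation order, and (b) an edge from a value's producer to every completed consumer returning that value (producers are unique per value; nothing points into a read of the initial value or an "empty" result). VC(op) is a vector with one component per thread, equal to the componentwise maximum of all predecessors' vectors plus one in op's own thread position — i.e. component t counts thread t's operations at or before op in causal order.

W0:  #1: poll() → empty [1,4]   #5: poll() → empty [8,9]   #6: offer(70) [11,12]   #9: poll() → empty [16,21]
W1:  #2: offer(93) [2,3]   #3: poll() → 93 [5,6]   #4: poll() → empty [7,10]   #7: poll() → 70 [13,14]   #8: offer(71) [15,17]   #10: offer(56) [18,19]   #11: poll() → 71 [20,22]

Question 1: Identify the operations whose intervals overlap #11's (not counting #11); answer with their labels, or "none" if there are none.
Answer: #9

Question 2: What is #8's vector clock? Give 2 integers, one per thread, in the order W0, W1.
Answer: (3, 5)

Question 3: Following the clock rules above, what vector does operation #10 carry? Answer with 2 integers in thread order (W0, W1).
Answer: (3, 6)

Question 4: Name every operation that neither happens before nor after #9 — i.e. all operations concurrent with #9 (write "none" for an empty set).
Answer: #10, #11, #8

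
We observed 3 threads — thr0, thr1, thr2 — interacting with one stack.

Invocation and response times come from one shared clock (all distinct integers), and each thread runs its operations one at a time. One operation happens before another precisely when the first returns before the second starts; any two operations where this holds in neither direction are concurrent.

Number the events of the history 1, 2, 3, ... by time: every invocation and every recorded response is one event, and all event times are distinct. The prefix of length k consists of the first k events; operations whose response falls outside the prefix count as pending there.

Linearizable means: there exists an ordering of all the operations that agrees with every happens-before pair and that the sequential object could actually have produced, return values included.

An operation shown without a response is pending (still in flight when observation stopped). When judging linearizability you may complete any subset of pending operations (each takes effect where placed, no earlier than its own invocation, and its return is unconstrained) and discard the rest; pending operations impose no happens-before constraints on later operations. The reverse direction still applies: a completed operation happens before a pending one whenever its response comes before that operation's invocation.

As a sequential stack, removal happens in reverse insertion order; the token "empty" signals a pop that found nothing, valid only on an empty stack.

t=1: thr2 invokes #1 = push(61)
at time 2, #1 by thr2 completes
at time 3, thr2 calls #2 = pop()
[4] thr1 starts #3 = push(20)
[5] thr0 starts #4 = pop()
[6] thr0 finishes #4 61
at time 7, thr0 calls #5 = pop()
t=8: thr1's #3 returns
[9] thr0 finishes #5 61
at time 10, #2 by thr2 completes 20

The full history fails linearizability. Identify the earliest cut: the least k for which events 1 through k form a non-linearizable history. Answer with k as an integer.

a valid linearization of events 1..8 exists, for instance #1, #3, #2, #4:
after step 1 (#1 push(61)): stack <61>
after step 2 (#3 push(20)): stack <61,20>
after step 3 (#2 pop() (pending, included)): stack <61>
after step 4 (#4 pop() → 61): stack <>
with event 9 included (#5 responding at time 9), all real-time-consistent orders fail
every completion of the 1 pending operation (#2) was checked; none linearizes
take #1, #3, #4, #5 (pending dropped): step 3 already fails, because #4 pop() → 61 cannot occur there
take #1, #4, #3, #5 (pending dropped): step 4 already fails, because #5 pop() → 61 cannot occur there

9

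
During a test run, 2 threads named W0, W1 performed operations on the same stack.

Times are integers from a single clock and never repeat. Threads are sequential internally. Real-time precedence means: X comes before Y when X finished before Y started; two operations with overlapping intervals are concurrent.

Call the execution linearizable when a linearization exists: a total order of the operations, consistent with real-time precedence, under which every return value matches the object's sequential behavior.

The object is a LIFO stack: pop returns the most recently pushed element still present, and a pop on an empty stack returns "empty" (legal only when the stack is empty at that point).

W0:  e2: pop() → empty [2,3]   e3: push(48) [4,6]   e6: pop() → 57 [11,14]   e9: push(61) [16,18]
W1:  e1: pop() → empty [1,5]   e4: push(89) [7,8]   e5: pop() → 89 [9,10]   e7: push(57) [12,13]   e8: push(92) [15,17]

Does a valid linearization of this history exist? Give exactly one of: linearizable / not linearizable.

witness order: e1, e2, e3, e4, e5, e7, e6, e8, e9
1. e1 pop() → empty, leaving stack <>
2. e2 pop() → empty, leaving stack <>
3. e3 push(48), leaving stack <48>
4. e4 push(89), leaving stack <48,89>
5. e5 pop() → 89, leaving stack <48>
6. e7 push(57), leaving stack <48,57>
7. e6 pop() → 57, leaving stack <48>
8. e8 push(92), leaving stack <48,92>
9. e9 push(61), leaving stack <48,92,61>

linearizable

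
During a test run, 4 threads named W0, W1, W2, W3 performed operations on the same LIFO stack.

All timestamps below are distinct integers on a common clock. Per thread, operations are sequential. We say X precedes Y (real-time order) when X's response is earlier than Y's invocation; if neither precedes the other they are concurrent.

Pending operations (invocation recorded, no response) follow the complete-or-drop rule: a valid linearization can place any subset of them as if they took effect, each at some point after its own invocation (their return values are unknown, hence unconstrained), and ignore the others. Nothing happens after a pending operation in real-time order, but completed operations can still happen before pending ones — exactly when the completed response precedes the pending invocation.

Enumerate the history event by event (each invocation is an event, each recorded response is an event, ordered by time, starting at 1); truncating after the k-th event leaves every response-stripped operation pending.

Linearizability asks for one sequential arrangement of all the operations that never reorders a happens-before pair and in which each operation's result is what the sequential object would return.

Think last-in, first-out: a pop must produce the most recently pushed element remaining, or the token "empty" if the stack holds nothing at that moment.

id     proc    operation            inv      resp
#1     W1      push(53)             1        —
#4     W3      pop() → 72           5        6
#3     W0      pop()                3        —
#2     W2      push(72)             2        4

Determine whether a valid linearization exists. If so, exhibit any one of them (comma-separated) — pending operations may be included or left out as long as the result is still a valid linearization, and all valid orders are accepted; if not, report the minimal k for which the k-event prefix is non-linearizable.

1. #1 push(53) (pending, included), leaving stack <53>
2. #2 push(72), leaving stack <53,72>
3. #4 pop() → 72, leaving stack <53>

linearizable — witness: #1, #2, #4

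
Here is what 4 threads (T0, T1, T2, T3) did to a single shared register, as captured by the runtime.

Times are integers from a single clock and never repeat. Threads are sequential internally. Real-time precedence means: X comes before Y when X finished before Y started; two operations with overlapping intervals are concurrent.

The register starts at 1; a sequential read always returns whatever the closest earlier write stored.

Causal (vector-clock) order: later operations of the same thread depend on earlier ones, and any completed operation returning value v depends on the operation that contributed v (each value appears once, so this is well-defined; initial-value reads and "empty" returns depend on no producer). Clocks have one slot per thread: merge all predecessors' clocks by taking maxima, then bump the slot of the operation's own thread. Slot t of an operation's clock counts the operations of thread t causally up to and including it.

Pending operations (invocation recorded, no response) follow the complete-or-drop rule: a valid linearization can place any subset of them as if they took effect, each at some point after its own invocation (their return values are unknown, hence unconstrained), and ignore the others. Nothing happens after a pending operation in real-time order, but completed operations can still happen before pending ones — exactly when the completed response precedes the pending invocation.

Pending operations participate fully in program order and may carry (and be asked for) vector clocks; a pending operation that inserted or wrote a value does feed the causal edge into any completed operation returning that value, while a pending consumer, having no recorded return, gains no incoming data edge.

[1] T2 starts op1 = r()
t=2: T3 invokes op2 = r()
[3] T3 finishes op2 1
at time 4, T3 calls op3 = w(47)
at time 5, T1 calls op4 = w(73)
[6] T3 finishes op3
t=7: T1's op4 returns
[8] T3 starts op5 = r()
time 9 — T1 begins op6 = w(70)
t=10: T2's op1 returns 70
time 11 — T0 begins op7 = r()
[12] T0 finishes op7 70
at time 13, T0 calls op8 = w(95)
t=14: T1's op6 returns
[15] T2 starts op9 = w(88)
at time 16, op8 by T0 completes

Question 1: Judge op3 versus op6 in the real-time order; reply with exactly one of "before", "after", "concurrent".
before

op3 spans [4,6], op6 spans [9,14]
resp(op3)=6 < inv(op6)=9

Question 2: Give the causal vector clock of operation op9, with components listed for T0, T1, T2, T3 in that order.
(0, 2, 2, 0)

op2, invoked 2, has no incoming edges; only T3's bump applies → (0, 0, 0, 1)
op4, invoked 5, has no incoming edges; only T1's bump applies → (0, 1, 0, 0)
op3 (invocation 4): componentwise max over VC(op2)=(0, 0, 0, 1), +1 at T3, giving (0, 0, 0, 2)
op6 (invocation 9): componentwise max over VC(op4)=(0, 1, 0, 0), +1 at T1, giving (0, 2, 0, 0)
op5 (invocation 8): componentwise max over VC(op3)=(0, 0, 0, 2), +1 at T3, giving (0, 0, 0, 3)
op1 (invocation 1): componentwise max over VC(op6)=(0, 2, 0, 0), +1 at T2, giving (0, 2, 1, 0)
op7 (invocation 11): componentwise max over VC(op6)=(0, 2, 0, 0), +1 at T0, giving (1, 2, 0, 0)
op9 (invocation 15): componentwise max over VC(op1)=(0, 2, 1, 0), +1 at T2, giving (0, 2, 2, 0)
op8 (invocation 13): componentwise max over VC(op7)=(1, 2, 0, 0), +1 at T0, giving (2, 2, 0, 0)
target: VC(op9) = (0, 2, 2, 0)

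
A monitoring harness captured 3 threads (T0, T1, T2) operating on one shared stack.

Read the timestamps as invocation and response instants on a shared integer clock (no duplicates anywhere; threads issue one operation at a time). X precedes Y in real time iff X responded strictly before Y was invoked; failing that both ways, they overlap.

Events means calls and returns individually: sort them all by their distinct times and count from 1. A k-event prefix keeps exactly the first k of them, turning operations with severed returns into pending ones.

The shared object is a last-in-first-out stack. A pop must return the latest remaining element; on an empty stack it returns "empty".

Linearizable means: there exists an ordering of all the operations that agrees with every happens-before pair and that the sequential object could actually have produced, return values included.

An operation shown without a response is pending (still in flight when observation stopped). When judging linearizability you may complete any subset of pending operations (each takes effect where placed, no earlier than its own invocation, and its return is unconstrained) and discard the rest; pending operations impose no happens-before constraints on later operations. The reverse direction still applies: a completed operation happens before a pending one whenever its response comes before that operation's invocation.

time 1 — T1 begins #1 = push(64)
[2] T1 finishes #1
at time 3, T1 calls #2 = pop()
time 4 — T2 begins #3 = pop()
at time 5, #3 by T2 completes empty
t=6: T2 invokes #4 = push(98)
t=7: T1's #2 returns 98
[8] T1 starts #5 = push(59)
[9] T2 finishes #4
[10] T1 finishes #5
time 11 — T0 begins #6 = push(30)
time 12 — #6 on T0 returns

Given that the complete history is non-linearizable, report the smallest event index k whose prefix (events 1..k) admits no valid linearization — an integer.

events 1..6 are linearizable; a witness order is #1, #2, #3:
1. #1 push(64), leaving stack <64>
2. #2 pop() (pending, included), leaving stack <>
3. #3 pop() → empty, leaving stack <>
include event 7 — #2 responding at 7 — and every candidate order breaks
no escape via the 1 pending operation (#4): every completion choice fails
for example #1, #2, #3 (pending dropped) fails at step 2: #2 pop() → 98 is not legal there
for example #1, #3, #2 (pending dropped) fails at step 2: #3 pop() → empty is not legal there

7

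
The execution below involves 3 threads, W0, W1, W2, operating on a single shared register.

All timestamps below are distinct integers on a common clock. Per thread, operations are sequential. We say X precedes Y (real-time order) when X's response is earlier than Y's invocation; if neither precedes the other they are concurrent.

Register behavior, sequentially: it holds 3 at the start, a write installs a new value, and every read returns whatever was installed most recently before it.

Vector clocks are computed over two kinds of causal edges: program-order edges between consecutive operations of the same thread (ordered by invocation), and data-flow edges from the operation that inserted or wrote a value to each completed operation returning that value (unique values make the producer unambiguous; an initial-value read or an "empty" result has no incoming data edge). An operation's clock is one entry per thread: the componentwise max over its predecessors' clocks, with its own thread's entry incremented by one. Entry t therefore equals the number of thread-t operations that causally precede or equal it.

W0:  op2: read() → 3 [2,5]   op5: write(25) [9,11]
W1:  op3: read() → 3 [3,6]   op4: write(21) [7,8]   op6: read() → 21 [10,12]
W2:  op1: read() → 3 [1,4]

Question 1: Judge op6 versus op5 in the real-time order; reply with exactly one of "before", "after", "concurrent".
concurrent

op6 spans [10,12], op5 spans [9,11]
the intervals overlap in both directions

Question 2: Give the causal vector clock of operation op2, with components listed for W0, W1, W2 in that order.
(1, 0, 0)

VC(op1, invoked at 1): no causal predecessors; +1 on W2 → (0, 0, 1)
VC(op3, invoked at 3): no causal predecessors; +1 on W1 → (0, 1, 0)
VC(op2, invoked at 2): no causal predecessors; +1 on W0 → (1, 0, 0)
invoked at 7, op4 merges VC(op3)=(0, 1, 0) and bumps W1's slot → (0, 2, 0)
invoked at 9, op5 merges VC(op2)=(1, 0, 0) and bumps W0's slot → (2, 0, 0)
invoked at 10, op6 merges VC(op4)=(0, 2, 0) and bumps W1's slot → (0, 3, 0)
target: VC(op2) = (1, 0, 0)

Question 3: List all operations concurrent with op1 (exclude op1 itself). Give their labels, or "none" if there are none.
op2, op3

op1 spans [1,4]; an op avoiding the whole window 1..4 is ordered, any other is concurrent
op2 [2,5]: concurrent
op3 [3,6]: concurrent
op4 [7,8]: after
op5 [9,11]: after
op6 [10,12]: after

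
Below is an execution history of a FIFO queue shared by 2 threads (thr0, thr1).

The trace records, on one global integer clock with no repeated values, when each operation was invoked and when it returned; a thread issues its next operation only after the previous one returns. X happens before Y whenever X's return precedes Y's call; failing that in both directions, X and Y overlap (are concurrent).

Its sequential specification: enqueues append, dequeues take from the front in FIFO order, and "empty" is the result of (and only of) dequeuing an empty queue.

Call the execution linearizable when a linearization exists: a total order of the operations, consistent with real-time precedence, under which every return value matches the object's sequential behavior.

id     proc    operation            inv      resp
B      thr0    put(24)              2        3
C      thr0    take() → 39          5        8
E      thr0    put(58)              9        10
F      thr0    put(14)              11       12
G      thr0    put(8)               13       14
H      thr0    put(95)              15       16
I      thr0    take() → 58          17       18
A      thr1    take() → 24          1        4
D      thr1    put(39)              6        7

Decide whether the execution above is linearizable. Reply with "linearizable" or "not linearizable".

a witness: B, A, D, C, E, F, G, H, I
1. B put(24), leaving queue <24>
2. A take() → 24, leaving queue <>
3. D put(39), leaving queue <39>
4. C take() → 39, leaving queue <>
5. E put(58), leaving queue <58>
6. F put(14), leaving queue <58,14>
7. G put(8), leaving queue <58,14,8>
8. H put(95), leaving queue <58,14,8,95>
9. I take() → 58, leaving queue <14,8,95>

linearizable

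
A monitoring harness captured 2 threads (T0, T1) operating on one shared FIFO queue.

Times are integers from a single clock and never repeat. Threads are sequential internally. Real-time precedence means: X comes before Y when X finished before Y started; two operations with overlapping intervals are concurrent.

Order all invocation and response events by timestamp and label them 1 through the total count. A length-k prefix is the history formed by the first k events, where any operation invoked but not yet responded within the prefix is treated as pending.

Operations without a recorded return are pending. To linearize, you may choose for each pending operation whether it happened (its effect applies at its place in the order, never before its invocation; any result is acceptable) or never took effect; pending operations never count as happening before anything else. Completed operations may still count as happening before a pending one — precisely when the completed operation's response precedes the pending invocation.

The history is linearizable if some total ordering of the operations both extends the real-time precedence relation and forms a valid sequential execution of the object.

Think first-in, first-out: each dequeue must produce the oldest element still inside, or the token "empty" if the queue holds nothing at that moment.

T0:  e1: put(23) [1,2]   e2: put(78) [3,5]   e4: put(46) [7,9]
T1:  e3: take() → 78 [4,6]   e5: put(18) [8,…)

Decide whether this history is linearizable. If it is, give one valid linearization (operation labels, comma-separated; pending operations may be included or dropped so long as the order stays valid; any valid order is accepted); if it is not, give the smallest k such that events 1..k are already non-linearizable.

already the first 6 events (up to e3's response at time 6) admit no linearization; the first 5 still do
the 3 completed operations admit 2 real-time orders; each fails the FIFO queue replay
one such order, e1, e2, e3, breaks at step 3 where e3 take() → 78 is illegal
one such order, e1, e3, e2, breaks at step 2 where e3 take() → 78 is illegal

not linearizable — minimal violating prefix: 6 events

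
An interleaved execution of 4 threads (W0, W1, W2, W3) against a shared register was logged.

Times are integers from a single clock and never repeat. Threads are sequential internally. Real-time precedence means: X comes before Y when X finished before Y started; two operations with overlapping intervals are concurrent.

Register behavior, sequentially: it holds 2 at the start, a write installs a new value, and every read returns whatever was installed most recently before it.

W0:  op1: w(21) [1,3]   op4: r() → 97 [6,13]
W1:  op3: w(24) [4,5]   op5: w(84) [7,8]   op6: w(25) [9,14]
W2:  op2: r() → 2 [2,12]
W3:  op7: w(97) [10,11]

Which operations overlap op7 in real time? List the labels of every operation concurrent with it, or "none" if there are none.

op2, op4, op6

op7 spans [10,11]; an op avoiding the whole window 10..11 is ordered, any other is concurrent
op1 [1,3]: before
op2 [2,12]: concurrent
op3 [4,5]: before
op4 [6,13]: concurrent
op5 [7,8]: before
op6 [9,14]: concurrent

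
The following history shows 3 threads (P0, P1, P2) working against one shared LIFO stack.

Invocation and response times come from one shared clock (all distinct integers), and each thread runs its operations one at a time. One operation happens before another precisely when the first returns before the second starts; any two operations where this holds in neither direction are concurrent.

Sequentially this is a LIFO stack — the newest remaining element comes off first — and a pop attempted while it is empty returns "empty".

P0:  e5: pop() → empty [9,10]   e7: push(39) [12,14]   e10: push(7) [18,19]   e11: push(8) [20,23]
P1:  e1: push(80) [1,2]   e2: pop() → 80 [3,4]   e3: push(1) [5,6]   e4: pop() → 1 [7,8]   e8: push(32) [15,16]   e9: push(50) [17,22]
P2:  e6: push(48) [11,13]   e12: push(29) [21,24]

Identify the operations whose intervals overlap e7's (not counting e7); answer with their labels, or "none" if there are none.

e6

e7 spans [12,14]: anything still running between times 12 and 14 counts as concurrent
e1 [1,2]: before
e2 [3,4]: before
e3 [5,6]: before
e4 [7,8]: before
e5 [9,10]: before
e6 [11,13]: concurrent
e8 [15,16]: after
e9 [17,22]: after
e10 [18,19]: after
e11 [20,23]: after
e12 [21,24]: after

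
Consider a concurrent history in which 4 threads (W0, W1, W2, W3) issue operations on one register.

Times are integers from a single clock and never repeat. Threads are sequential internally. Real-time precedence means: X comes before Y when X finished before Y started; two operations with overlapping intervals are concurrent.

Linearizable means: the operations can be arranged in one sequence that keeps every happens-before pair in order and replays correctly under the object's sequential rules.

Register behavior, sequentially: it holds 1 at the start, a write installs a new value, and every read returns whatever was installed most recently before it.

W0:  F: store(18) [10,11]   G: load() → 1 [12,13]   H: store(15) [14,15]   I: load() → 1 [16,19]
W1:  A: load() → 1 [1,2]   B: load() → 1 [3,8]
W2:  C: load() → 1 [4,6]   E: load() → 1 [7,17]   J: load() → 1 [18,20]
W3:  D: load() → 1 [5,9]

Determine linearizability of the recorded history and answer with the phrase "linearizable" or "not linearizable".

not linearizable

prefix check: 1..12 passes, 1..13 fails once G's time-13 response joins
the 6 completed operations admit 6 real-time orders; each fails the register replay
completion choices over the 1 pending operation (E) were checked; none helps
e.g. A, B, C, D, F, G (pending dropped): illegal at step 6, since G load() → 1 cannot apply there
e.g. A, B, D, C, F, G (pending dropped): illegal at step 6, since G load() → 1 cannot apply there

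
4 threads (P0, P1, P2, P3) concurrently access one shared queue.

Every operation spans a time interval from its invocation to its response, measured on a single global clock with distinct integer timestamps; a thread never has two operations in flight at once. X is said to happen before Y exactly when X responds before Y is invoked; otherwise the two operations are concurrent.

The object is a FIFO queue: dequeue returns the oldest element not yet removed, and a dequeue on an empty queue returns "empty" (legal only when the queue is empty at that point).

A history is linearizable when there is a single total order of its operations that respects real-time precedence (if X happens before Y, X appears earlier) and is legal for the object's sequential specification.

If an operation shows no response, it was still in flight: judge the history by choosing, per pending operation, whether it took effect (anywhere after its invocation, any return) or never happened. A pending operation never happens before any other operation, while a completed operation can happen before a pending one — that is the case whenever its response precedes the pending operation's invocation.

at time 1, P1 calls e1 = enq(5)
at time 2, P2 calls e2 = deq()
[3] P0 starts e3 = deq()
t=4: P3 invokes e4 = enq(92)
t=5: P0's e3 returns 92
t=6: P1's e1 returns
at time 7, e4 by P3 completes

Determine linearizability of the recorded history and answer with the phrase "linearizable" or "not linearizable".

linearizable

a witness: e1, e2, e4, e3
after step 1 (e1 enq(5)): queue <5>
after step 2 (e2 deq() (pending, included)): queue <>
after step 3 (e4 enq(92)): queue <92>
after step 4 (e3 deq() → 92): queue <>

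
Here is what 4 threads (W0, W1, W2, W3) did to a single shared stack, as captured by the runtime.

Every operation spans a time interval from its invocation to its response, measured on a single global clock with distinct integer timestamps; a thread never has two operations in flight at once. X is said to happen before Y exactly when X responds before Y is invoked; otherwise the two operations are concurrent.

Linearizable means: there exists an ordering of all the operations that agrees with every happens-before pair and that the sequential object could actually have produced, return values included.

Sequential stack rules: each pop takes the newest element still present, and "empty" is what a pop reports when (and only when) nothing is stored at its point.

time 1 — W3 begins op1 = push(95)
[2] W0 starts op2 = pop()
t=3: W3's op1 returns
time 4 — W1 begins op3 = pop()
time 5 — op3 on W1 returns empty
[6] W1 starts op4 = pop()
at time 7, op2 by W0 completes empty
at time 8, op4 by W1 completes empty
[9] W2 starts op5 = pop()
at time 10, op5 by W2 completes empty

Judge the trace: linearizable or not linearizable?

not linearizable

the violation lands at event 7, op2's response at time 7: events 1..6 linearize, events 1..7 do not
all 3 real-time-respecting orders fail — 3 completed stack operations, no legal replay
no escape via the 1 pending operation (op4): every completion choice fails
take op1, op2, op3 (pending dropped): step 2 already fails, because op2 pop() → empty cannot occur there
take op1, op3, op2 (pending dropped): step 2 already fails, because op3 pop() → empty cannot occur there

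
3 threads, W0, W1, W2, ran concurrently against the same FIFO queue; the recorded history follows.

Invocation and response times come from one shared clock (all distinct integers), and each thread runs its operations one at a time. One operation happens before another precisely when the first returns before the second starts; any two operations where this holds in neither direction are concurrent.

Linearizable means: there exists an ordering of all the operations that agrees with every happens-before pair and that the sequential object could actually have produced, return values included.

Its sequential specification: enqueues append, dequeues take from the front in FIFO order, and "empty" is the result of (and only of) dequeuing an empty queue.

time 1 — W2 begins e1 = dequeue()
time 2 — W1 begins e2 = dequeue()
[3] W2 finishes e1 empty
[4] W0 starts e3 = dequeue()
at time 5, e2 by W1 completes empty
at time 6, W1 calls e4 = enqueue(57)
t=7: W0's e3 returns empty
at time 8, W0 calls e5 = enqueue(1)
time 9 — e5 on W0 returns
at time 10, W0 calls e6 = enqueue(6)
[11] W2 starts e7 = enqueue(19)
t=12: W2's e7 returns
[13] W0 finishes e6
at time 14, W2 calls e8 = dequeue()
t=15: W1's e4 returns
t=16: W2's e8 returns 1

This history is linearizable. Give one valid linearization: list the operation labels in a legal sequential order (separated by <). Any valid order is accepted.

after step 1 (e1 dequeue() → empty): queue <>
after step 2 (e2 dequeue() → empty): queue <>
after step 3 (e3 dequeue() → empty): queue <>
after step 4 (e5 enqueue(1)): queue <1>
after step 5 (e4 enqueue(57)): queue <1,57>
after step 6 (e6 enqueue(6)): queue <1,57,6>
after step 7 (e7 enqueue(19)): queue <1,57,6,19>
after step 8 (e8 dequeue() → 1): queue <57,6,19>

e1 < e2 < e3 < e5 < e4 < e6 < e7 < e8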